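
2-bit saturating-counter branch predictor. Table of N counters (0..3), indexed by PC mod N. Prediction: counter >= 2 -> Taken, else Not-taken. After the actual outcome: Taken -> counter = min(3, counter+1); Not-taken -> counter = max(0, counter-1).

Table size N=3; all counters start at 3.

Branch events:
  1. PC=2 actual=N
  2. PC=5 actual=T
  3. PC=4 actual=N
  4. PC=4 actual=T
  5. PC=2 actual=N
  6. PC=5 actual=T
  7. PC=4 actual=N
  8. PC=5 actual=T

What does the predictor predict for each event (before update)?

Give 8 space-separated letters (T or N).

Ev 1: PC=2 idx=2 pred=T actual=N -> ctr[2]=2
Ev 2: PC=5 idx=2 pred=T actual=T -> ctr[2]=3
Ev 3: PC=4 idx=1 pred=T actual=N -> ctr[1]=2
Ev 4: PC=4 idx=1 pred=T actual=T -> ctr[1]=3
Ev 5: PC=2 idx=2 pred=T actual=N -> ctr[2]=2
Ev 6: PC=5 idx=2 pred=T actual=T -> ctr[2]=3
Ev 7: PC=4 idx=1 pred=T actual=N -> ctr[1]=2
Ev 8: PC=5 idx=2 pred=T actual=T -> ctr[2]=3

Answer: T T T T T T T T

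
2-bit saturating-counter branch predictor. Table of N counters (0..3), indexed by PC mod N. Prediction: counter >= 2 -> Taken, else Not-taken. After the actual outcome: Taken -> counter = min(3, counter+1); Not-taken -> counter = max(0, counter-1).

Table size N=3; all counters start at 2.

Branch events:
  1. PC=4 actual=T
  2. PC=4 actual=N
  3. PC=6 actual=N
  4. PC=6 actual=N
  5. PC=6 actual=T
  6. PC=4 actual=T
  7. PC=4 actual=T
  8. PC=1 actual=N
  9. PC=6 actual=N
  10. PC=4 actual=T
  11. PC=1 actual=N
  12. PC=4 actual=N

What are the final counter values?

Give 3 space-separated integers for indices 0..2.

Ev 1: PC=4 idx=1 pred=T actual=T -> ctr[1]=3
Ev 2: PC=4 idx=1 pred=T actual=N -> ctr[1]=2
Ev 3: PC=6 idx=0 pred=T actual=N -> ctr[0]=1
Ev 4: PC=6 idx=0 pred=N actual=N -> ctr[0]=0
Ev 5: PC=6 idx=0 pred=N actual=T -> ctr[0]=1
Ev 6: PC=4 idx=1 pred=T actual=T -> ctr[1]=3
Ev 7: PC=4 idx=1 pred=T actual=T -> ctr[1]=3
Ev 8: PC=1 idx=1 pred=T actual=N -> ctr[1]=2
Ev 9: PC=6 idx=0 pred=N actual=N -> ctr[0]=0
Ev 10: PC=4 idx=1 pred=T actual=T -> ctr[1]=3
Ev 11: PC=1 idx=1 pred=T actual=N -> ctr[1]=2
Ev 12: PC=4 idx=1 pred=T actual=N -> ctr[1]=1

Answer: 0 1 2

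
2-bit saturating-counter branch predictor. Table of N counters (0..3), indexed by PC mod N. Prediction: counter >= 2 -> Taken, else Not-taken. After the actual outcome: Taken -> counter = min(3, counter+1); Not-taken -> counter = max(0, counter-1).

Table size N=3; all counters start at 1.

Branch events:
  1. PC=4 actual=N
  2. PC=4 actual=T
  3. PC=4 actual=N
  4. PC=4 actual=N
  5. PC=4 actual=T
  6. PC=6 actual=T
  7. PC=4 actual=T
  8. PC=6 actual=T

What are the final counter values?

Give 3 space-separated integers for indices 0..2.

Ev 1: PC=4 idx=1 pred=N actual=N -> ctr[1]=0
Ev 2: PC=4 idx=1 pred=N actual=T -> ctr[1]=1
Ev 3: PC=4 idx=1 pred=N actual=N -> ctr[1]=0
Ev 4: PC=4 idx=1 pred=N actual=N -> ctr[1]=0
Ev 5: PC=4 idx=1 pred=N actual=T -> ctr[1]=1
Ev 6: PC=6 idx=0 pred=N actual=T -> ctr[0]=2
Ev 7: PC=4 idx=1 pred=N actual=T -> ctr[1]=2
Ev 8: PC=6 idx=0 pred=T actual=T -> ctr[0]=3

Answer: 3 2 1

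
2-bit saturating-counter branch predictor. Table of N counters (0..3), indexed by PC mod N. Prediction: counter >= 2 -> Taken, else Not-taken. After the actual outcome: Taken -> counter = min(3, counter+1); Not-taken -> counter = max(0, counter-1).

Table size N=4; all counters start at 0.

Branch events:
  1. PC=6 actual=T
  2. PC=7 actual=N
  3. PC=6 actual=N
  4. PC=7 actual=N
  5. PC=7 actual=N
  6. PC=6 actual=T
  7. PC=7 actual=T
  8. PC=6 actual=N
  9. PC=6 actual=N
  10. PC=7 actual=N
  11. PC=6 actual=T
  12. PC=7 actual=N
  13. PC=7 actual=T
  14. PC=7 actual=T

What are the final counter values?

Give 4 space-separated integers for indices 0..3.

Ev 1: PC=6 idx=2 pred=N actual=T -> ctr[2]=1
Ev 2: PC=7 idx=3 pred=N actual=N -> ctr[3]=0
Ev 3: PC=6 idx=2 pred=N actual=N -> ctr[2]=0
Ev 4: PC=7 idx=3 pred=N actual=N -> ctr[3]=0
Ev 5: PC=7 idx=3 pred=N actual=N -> ctr[3]=0
Ev 6: PC=6 idx=2 pred=N actual=T -> ctr[2]=1
Ev 7: PC=7 idx=3 pred=N actual=T -> ctr[3]=1
Ev 8: PC=6 idx=2 pred=N actual=N -> ctr[2]=0
Ev 9: PC=6 idx=2 pred=N actual=N -> ctr[2]=0
Ev 10: PC=7 idx=3 pred=N actual=N -> ctr[3]=0
Ev 11: PC=6 idx=2 pred=N actual=T -> ctr[2]=1
Ev 12: PC=7 idx=3 pred=N actual=N -> ctr[3]=0
Ev 13: PC=7 idx=3 pred=N actual=T -> ctr[3]=1
Ev 14: PC=7 idx=3 pred=N actual=T -> ctr[3]=2

Answer: 0 0 1 2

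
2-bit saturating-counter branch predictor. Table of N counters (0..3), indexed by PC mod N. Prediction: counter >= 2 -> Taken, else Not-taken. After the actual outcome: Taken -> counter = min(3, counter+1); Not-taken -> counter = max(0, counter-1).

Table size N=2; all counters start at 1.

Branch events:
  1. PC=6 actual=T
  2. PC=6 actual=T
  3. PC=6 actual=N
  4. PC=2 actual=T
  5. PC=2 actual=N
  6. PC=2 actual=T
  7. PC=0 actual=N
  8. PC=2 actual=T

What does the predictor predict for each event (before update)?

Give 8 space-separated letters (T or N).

Answer: N T T T T T T T

Derivation:
Ev 1: PC=6 idx=0 pred=N actual=T -> ctr[0]=2
Ev 2: PC=6 idx=0 pred=T actual=T -> ctr[0]=3
Ev 3: PC=6 idx=0 pred=T actual=N -> ctr[0]=2
Ev 4: PC=2 idx=0 pred=T actual=T -> ctr[0]=3
Ev 5: PC=2 idx=0 pred=T actual=N -> ctr[0]=2
Ev 6: PC=2 idx=0 pred=T actual=T -> ctr[0]=3
Ev 7: PC=0 idx=0 pred=T actual=N -> ctr[0]=2
Ev 8: PC=2 idx=0 pred=T actual=T -> ctr[0]=3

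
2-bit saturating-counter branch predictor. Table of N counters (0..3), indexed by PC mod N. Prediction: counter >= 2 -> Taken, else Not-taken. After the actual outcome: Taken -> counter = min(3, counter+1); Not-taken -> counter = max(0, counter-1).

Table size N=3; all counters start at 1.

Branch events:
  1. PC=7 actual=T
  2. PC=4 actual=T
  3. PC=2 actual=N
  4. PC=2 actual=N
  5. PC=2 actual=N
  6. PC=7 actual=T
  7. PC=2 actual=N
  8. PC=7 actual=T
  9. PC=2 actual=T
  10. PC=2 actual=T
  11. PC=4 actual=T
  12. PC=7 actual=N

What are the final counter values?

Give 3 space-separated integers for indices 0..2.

Ev 1: PC=7 idx=1 pred=N actual=T -> ctr[1]=2
Ev 2: PC=4 idx=1 pred=T actual=T -> ctr[1]=3
Ev 3: PC=2 idx=2 pred=N actual=N -> ctr[2]=0
Ev 4: PC=2 idx=2 pred=N actual=N -> ctr[2]=0
Ev 5: PC=2 idx=2 pred=N actual=N -> ctr[2]=0
Ev 6: PC=7 idx=1 pred=T actual=T -> ctr[1]=3
Ev 7: PC=2 idx=2 pred=N actual=N -> ctr[2]=0
Ev 8: PC=7 idx=1 pred=T actual=T -> ctr[1]=3
Ev 9: PC=2 idx=2 pred=N actual=T -> ctr[2]=1
Ev 10: PC=2 idx=2 pred=N actual=T -> ctr[2]=2
Ev 11: PC=4 idx=1 pred=T actual=T -> ctr[1]=3
Ev 12: PC=7 idx=1 pred=T actual=N -> ctr[1]=2

Answer: 1 2 2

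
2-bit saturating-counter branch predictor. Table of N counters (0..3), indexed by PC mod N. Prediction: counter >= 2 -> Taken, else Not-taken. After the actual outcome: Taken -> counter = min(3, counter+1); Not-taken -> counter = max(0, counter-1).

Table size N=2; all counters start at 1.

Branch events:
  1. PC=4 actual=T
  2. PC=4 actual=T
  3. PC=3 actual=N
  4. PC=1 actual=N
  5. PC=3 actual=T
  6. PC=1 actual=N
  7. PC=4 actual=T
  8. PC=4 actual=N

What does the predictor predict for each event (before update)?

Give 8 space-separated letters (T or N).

Ev 1: PC=4 idx=0 pred=N actual=T -> ctr[0]=2
Ev 2: PC=4 idx=0 pred=T actual=T -> ctr[0]=3
Ev 3: PC=3 idx=1 pred=N actual=N -> ctr[1]=0
Ev 4: PC=1 idx=1 pred=N actual=N -> ctr[1]=0
Ev 5: PC=3 idx=1 pred=N actual=T -> ctr[1]=1
Ev 6: PC=1 idx=1 pred=N actual=N -> ctr[1]=0
Ev 7: PC=4 idx=0 pred=T actual=T -> ctr[0]=3
Ev 8: PC=4 idx=0 pred=T actual=N -> ctr[0]=2

Answer: N T N N N N T T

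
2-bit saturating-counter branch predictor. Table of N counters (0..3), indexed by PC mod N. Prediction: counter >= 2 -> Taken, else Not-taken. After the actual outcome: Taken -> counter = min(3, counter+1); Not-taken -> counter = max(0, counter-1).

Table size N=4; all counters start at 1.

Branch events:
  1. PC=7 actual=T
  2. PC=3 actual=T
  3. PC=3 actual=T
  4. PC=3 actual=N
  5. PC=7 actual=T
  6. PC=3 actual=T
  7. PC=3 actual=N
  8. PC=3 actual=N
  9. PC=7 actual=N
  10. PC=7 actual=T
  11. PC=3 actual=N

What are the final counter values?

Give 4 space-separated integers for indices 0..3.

Ev 1: PC=7 idx=3 pred=N actual=T -> ctr[3]=2
Ev 2: PC=3 idx=3 pred=T actual=T -> ctr[3]=3
Ev 3: PC=3 idx=3 pred=T actual=T -> ctr[3]=3
Ev 4: PC=3 idx=3 pred=T actual=N -> ctr[3]=2
Ev 5: PC=7 idx=3 pred=T actual=T -> ctr[3]=3
Ev 6: PC=3 idx=3 pred=T actual=T -> ctr[3]=3
Ev 7: PC=3 idx=3 pred=T actual=N -> ctr[3]=2
Ev 8: PC=3 idx=3 pred=T actual=N -> ctr[3]=1
Ev 9: PC=7 idx=3 pred=N actual=N -> ctr[3]=0
Ev 10: PC=7 idx=3 pred=N actual=T -> ctr[3]=1
Ev 11: PC=3 idx=3 pred=N actual=N -> ctr[3]=0

Answer: 1 1 1 0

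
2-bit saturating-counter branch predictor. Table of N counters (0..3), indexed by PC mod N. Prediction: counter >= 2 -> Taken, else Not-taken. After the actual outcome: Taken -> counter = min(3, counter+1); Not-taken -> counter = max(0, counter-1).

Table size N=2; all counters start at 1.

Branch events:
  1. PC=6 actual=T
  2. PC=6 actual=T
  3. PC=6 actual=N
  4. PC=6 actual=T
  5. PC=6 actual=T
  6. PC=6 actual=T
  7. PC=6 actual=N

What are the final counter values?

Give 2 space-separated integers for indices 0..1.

Answer: 2 1

Derivation:
Ev 1: PC=6 idx=0 pred=N actual=T -> ctr[0]=2
Ev 2: PC=6 idx=0 pred=T actual=T -> ctr[0]=3
Ev 3: PC=6 idx=0 pred=T actual=N -> ctr[0]=2
Ev 4: PC=6 idx=0 pred=T actual=T -> ctr[0]=3
Ev 5: PC=6 idx=0 pred=T actual=T -> ctr[0]=3
Ev 6: PC=6 idx=0 pred=T actual=T -> ctr[0]=3
Ev 7: PC=6 idx=0 pred=T actual=N -> ctr[0]=2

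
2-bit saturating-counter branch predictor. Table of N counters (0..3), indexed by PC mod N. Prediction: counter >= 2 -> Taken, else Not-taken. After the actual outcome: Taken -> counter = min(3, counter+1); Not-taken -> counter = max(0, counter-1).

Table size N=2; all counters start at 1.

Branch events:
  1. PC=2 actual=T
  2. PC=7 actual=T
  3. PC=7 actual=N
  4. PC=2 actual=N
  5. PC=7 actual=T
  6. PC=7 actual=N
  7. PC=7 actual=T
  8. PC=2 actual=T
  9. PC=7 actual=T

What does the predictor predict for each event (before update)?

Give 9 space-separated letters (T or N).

Answer: N N T T N T N N T

Derivation:
Ev 1: PC=2 idx=0 pred=N actual=T -> ctr[0]=2
Ev 2: PC=7 idx=1 pred=N actual=T -> ctr[1]=2
Ev 3: PC=7 idx=1 pred=T actual=N -> ctr[1]=1
Ev 4: PC=2 idx=0 pred=T actual=N -> ctr[0]=1
Ev 5: PC=7 idx=1 pred=N actual=T -> ctr[1]=2
Ev 6: PC=7 idx=1 pred=T actual=N -> ctr[1]=1
Ev 7: PC=7 idx=1 pred=N actual=T -> ctr[1]=2
Ev 8: PC=2 idx=0 pred=N actual=T -> ctr[0]=2
Ev 9: PC=7 idx=1 pred=T actual=T -> ctr[1]=3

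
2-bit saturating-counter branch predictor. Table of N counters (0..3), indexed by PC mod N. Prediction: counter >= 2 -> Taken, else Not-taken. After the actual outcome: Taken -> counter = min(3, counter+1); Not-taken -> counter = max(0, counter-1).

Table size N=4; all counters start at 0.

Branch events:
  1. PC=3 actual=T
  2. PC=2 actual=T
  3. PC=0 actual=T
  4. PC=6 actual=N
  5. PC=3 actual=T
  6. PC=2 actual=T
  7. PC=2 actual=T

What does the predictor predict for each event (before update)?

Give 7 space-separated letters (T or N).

Answer: N N N N N N N

Derivation:
Ev 1: PC=3 idx=3 pred=N actual=T -> ctr[3]=1
Ev 2: PC=2 idx=2 pred=N actual=T -> ctr[2]=1
Ev 3: PC=0 idx=0 pred=N actual=T -> ctr[0]=1
Ev 4: PC=6 idx=2 pred=N actual=N -> ctr[2]=0
Ev 5: PC=3 idx=3 pred=N actual=T -> ctr[3]=2
Ev 6: PC=2 idx=2 pred=N actual=T -> ctr[2]=1
Ev 7: PC=2 idx=2 pred=N actual=T -> ctr[2]=2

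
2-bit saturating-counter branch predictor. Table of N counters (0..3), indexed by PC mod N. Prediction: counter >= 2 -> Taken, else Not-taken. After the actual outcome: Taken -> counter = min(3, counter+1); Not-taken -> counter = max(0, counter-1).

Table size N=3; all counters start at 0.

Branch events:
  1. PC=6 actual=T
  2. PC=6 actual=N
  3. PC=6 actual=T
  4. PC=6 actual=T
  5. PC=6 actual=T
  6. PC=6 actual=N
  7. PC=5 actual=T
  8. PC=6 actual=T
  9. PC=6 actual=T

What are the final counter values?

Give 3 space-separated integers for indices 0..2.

Answer: 3 0 1

Derivation:
Ev 1: PC=6 idx=0 pred=N actual=T -> ctr[0]=1
Ev 2: PC=6 idx=0 pred=N actual=N -> ctr[0]=0
Ev 3: PC=6 idx=0 pred=N actual=T -> ctr[0]=1
Ev 4: PC=6 idx=0 pred=N actual=T -> ctr[0]=2
Ev 5: PC=6 idx=0 pred=T actual=T -> ctr[0]=3
Ev 6: PC=6 idx=0 pred=T actual=N -> ctr[0]=2
Ev 7: PC=5 idx=2 pred=N actual=T -> ctr[2]=1
Ev 8: PC=6 idx=0 pred=T actual=T -> ctr[0]=3
Ev 9: PC=6 idx=0 pred=T actual=T -> ctr[0]=3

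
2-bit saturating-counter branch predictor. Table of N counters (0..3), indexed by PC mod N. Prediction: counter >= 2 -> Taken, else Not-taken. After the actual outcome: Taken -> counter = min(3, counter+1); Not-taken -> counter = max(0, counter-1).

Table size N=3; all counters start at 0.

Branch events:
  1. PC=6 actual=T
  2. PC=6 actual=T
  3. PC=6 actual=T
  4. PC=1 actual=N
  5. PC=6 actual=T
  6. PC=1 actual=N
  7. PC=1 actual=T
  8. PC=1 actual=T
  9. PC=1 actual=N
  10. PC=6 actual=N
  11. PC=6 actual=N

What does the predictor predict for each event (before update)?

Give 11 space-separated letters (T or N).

Answer: N N T N T N N N T T T

Derivation:
Ev 1: PC=6 idx=0 pred=N actual=T -> ctr[0]=1
Ev 2: PC=6 idx=0 pred=N actual=T -> ctr[0]=2
Ev 3: PC=6 idx=0 pred=T actual=T -> ctr[0]=3
Ev 4: PC=1 idx=1 pred=N actual=N -> ctr[1]=0
Ev 5: PC=6 idx=0 pred=T actual=T -> ctr[0]=3
Ev 6: PC=1 idx=1 pred=N actual=N -> ctr[1]=0
Ev 7: PC=1 idx=1 pred=N actual=T -> ctr[1]=1
Ev 8: PC=1 idx=1 pred=N actual=T -> ctr[1]=2
Ev 9: PC=1 idx=1 pred=T actual=N -> ctr[1]=1
Ev 10: PC=6 idx=0 pred=T actual=N -> ctr[0]=2
Ev 11: PC=6 idx=0 pred=T actual=N -> ctr[0]=1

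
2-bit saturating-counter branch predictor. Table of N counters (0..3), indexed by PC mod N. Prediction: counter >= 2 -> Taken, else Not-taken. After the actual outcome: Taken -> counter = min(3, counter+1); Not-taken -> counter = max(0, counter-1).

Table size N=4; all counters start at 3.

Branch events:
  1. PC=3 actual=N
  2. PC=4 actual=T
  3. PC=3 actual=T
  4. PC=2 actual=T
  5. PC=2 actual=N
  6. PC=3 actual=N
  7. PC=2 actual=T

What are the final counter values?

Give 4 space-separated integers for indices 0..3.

Answer: 3 3 3 2

Derivation:
Ev 1: PC=3 idx=3 pred=T actual=N -> ctr[3]=2
Ev 2: PC=4 idx=0 pred=T actual=T -> ctr[0]=3
Ev 3: PC=3 idx=3 pred=T actual=T -> ctr[3]=3
Ev 4: PC=2 idx=2 pred=T actual=T -> ctr[2]=3
Ev 5: PC=2 idx=2 pred=T actual=N -> ctr[2]=2
Ev 6: PC=3 idx=3 pred=T actual=N -> ctr[3]=2
Ev 7: PC=2 idx=2 pred=T actual=T -> ctr[2]=3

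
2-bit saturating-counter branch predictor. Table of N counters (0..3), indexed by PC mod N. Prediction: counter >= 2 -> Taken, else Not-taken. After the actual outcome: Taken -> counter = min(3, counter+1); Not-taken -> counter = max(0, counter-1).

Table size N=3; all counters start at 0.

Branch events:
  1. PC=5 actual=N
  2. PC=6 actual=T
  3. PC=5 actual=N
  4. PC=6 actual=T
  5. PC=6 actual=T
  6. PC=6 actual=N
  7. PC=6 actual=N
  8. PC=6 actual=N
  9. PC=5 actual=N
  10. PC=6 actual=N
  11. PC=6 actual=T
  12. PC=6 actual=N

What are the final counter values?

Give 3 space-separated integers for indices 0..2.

Answer: 0 0 0

Derivation:
Ev 1: PC=5 idx=2 pred=N actual=N -> ctr[2]=0
Ev 2: PC=6 idx=0 pred=N actual=T -> ctr[0]=1
Ev 3: PC=5 idx=2 pred=N actual=N -> ctr[2]=0
Ev 4: PC=6 idx=0 pred=N actual=T -> ctr[0]=2
Ev 5: PC=6 idx=0 pred=T actual=T -> ctr[0]=3
Ev 6: PC=6 idx=0 pred=T actual=N -> ctr[0]=2
Ev 7: PC=6 idx=0 pred=T actual=N -> ctr[0]=1
Ev 8: PC=6 idx=0 pred=N actual=N -> ctr[0]=0
Ev 9: PC=5 idx=2 pred=N actual=N -> ctr[2]=0
Ev 10: PC=6 idx=0 pred=N actual=N -> ctr[0]=0
Ev 11: PC=6 idx=0 pred=N actual=T -> ctr[0]=1
Ev 12: PC=6 idx=0 pred=N actual=N -> ctr[0]=0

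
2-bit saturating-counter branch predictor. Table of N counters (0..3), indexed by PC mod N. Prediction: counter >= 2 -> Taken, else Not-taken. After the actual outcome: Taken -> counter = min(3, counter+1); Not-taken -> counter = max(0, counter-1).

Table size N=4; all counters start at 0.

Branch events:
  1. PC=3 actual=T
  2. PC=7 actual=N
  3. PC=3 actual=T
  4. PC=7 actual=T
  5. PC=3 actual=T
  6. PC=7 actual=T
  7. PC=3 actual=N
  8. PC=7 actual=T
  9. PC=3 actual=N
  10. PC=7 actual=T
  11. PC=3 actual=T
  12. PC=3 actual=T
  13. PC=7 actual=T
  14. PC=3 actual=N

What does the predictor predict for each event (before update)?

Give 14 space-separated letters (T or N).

Ev 1: PC=3 idx=3 pred=N actual=T -> ctr[3]=1
Ev 2: PC=7 idx=3 pred=N actual=N -> ctr[3]=0
Ev 3: PC=3 idx=3 pred=N actual=T -> ctr[3]=1
Ev 4: PC=7 idx=3 pred=N actual=T -> ctr[3]=2
Ev 5: PC=3 idx=3 pred=T actual=T -> ctr[3]=3
Ev 6: PC=7 idx=3 pred=T actual=T -> ctr[3]=3
Ev 7: PC=3 idx=3 pred=T actual=N -> ctr[3]=2
Ev 8: PC=7 idx=3 pred=T actual=T -> ctr[3]=3
Ev 9: PC=3 idx=3 pred=T actual=N -> ctr[3]=2
Ev 10: PC=7 idx=3 pred=T actual=T -> ctr[3]=3
Ev 11: PC=3 idx=3 pred=T actual=T -> ctr[3]=3
Ev 12: PC=3 idx=3 pred=T actual=T -> ctr[3]=3
Ev 13: PC=7 idx=3 pred=T actual=T -> ctr[3]=3
Ev 14: PC=3 idx=3 pred=T actual=N -> ctr[3]=2

Answer: N N N N T T T T T T T T T T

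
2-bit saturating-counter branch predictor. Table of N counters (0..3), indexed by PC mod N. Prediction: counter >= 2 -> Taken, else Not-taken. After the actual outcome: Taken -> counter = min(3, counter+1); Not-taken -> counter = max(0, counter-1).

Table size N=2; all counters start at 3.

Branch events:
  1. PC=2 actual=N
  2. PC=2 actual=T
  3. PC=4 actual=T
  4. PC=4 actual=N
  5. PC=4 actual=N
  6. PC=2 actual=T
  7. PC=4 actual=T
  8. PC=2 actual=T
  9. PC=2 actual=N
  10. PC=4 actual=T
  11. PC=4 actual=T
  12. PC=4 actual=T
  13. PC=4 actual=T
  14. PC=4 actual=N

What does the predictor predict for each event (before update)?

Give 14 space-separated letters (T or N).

Ev 1: PC=2 idx=0 pred=T actual=N -> ctr[0]=2
Ev 2: PC=2 idx=0 pred=T actual=T -> ctr[0]=3
Ev 3: PC=4 idx=0 pred=T actual=T -> ctr[0]=3
Ev 4: PC=4 idx=0 pred=T actual=N -> ctr[0]=2
Ev 5: PC=4 idx=0 pred=T actual=N -> ctr[0]=1
Ev 6: PC=2 idx=0 pred=N actual=T -> ctr[0]=2
Ev 7: PC=4 idx=0 pred=T actual=T -> ctr[0]=3
Ev 8: PC=2 idx=0 pred=T actual=T -> ctr[0]=3
Ev 9: PC=2 idx=0 pred=T actual=N -> ctr[0]=2
Ev 10: PC=4 idx=0 pred=T actual=T -> ctr[0]=3
Ev 11: PC=4 idx=0 pred=T actual=T -> ctr[0]=3
Ev 12: PC=4 idx=0 pred=T actual=T -> ctr[0]=3
Ev 13: PC=4 idx=0 pred=T actual=T -> ctr[0]=3
Ev 14: PC=4 idx=0 pred=T actual=N -> ctr[0]=2

Answer: T T T T T N T T T T T T T T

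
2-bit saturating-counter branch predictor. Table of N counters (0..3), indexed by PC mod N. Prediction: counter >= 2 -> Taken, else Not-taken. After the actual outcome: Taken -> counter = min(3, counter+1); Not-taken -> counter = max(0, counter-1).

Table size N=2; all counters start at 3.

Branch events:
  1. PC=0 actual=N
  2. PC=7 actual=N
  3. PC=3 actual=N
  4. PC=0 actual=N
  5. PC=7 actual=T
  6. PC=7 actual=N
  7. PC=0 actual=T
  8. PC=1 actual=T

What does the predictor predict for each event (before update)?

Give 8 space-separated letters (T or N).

Ev 1: PC=0 idx=0 pred=T actual=N -> ctr[0]=2
Ev 2: PC=7 idx=1 pred=T actual=N -> ctr[1]=2
Ev 3: PC=3 idx=1 pred=T actual=N -> ctr[1]=1
Ev 4: PC=0 idx=0 pred=T actual=N -> ctr[0]=1
Ev 5: PC=7 idx=1 pred=N actual=T -> ctr[1]=2
Ev 6: PC=7 idx=1 pred=T actual=N -> ctr[1]=1
Ev 7: PC=0 idx=0 pred=N actual=T -> ctr[0]=2
Ev 8: PC=1 idx=1 pred=N actual=T -> ctr[1]=2

Answer: T T T T N T N N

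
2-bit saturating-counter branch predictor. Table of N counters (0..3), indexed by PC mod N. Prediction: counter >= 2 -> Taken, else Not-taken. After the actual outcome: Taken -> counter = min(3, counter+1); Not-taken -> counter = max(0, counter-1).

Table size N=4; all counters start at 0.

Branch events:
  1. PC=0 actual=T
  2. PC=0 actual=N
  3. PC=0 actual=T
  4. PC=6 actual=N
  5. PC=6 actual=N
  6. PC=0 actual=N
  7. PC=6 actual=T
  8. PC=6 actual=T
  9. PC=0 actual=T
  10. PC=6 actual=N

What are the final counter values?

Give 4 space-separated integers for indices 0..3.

Ev 1: PC=0 idx=0 pred=N actual=T -> ctr[0]=1
Ev 2: PC=0 idx=0 pred=N actual=N -> ctr[0]=0
Ev 3: PC=0 idx=0 pred=N actual=T -> ctr[0]=1
Ev 4: PC=6 idx=2 pred=N actual=N -> ctr[2]=0
Ev 5: PC=6 idx=2 pred=N actual=N -> ctr[2]=0
Ev 6: PC=0 idx=0 pred=N actual=N -> ctr[0]=0
Ev 7: PC=6 idx=2 pred=N actual=T -> ctr[2]=1
Ev 8: PC=6 idx=2 pred=N actual=T -> ctr[2]=2
Ev 9: PC=0 idx=0 pred=N actual=T -> ctr[0]=1
Ev 10: PC=6 idx=2 pred=T actual=N -> ctr[2]=1

Answer: 1 0 1 0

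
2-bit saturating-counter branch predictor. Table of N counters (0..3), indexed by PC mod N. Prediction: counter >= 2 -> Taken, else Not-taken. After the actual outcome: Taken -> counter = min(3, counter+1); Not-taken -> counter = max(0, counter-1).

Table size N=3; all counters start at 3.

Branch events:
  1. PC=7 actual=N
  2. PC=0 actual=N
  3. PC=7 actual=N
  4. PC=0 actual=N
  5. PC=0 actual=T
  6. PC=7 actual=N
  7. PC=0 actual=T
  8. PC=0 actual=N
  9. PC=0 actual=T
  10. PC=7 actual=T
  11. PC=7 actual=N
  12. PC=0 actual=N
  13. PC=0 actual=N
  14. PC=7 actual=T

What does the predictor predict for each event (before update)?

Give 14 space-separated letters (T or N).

Ev 1: PC=7 idx=1 pred=T actual=N -> ctr[1]=2
Ev 2: PC=0 idx=0 pred=T actual=N -> ctr[0]=2
Ev 3: PC=7 idx=1 pred=T actual=N -> ctr[1]=1
Ev 4: PC=0 idx=0 pred=T actual=N -> ctr[0]=1
Ev 5: PC=0 idx=0 pred=N actual=T -> ctr[0]=2
Ev 6: PC=7 idx=1 pred=N actual=N -> ctr[1]=0
Ev 7: PC=0 idx=0 pred=T actual=T -> ctr[0]=3
Ev 8: PC=0 idx=0 pred=T actual=N -> ctr[0]=2
Ev 9: PC=0 idx=0 pred=T actual=T -> ctr[0]=3
Ev 10: PC=7 idx=1 pred=N actual=T -> ctr[1]=1
Ev 11: PC=7 idx=1 pred=N actual=N -> ctr[1]=0
Ev 12: PC=0 idx=0 pred=T actual=N -> ctr[0]=2
Ev 13: PC=0 idx=0 pred=T actual=N -> ctr[0]=1
Ev 14: PC=7 idx=1 pred=N actual=T -> ctr[1]=1

Answer: T T T T N N T T T N N T T N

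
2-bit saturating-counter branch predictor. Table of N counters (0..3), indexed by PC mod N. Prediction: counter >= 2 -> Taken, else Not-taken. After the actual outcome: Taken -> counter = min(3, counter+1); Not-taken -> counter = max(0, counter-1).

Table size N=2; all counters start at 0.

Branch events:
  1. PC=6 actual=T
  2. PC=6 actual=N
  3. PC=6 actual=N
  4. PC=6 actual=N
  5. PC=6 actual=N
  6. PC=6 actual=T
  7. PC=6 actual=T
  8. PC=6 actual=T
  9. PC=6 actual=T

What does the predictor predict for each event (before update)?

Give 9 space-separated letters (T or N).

Ev 1: PC=6 idx=0 pred=N actual=T -> ctr[0]=1
Ev 2: PC=6 idx=0 pred=N actual=N -> ctr[0]=0
Ev 3: PC=6 idx=0 pred=N actual=N -> ctr[0]=0
Ev 4: PC=6 idx=0 pred=N actual=N -> ctr[0]=0
Ev 5: PC=6 idx=0 pred=N actual=N -> ctr[0]=0
Ev 6: PC=6 idx=0 pred=N actual=T -> ctr[0]=1
Ev 7: PC=6 idx=0 pred=N actual=T -> ctr[0]=2
Ev 8: PC=6 idx=0 pred=T actual=T -> ctr[0]=3
Ev 9: PC=6 idx=0 pred=T actual=T -> ctr[0]=3

Answer: N N N N N N N T T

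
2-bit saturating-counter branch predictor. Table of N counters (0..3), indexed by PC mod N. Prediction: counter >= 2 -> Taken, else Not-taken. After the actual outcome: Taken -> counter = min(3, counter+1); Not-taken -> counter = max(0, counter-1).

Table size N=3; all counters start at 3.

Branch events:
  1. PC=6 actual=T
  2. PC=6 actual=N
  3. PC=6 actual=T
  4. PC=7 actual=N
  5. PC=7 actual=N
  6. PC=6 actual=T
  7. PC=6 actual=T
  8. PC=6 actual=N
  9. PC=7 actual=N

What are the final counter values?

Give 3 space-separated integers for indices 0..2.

Ev 1: PC=6 idx=0 pred=T actual=T -> ctr[0]=3
Ev 2: PC=6 idx=0 pred=T actual=N -> ctr[0]=2
Ev 3: PC=6 idx=0 pred=T actual=T -> ctr[0]=3
Ev 4: PC=7 idx=1 pred=T actual=N -> ctr[1]=2
Ev 5: PC=7 idx=1 pred=T actual=N -> ctr[1]=1
Ev 6: PC=6 idx=0 pred=T actual=T -> ctr[0]=3
Ev 7: PC=6 idx=0 pred=T actual=T -> ctr[0]=3
Ev 8: PC=6 idx=0 pred=T actual=N -> ctr[0]=2
Ev 9: PC=7 idx=1 pred=N actual=N -> ctr[1]=0

Answer: 2 0 3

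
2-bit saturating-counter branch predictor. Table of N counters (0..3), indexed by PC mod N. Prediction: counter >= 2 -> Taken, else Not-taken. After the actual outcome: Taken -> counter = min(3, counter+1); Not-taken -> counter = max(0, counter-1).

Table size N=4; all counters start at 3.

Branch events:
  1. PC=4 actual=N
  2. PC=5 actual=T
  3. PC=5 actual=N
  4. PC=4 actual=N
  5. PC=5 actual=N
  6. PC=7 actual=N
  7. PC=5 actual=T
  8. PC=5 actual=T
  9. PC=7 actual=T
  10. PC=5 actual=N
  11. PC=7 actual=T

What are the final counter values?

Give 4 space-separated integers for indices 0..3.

Answer: 1 2 3 3

Derivation:
Ev 1: PC=4 idx=0 pred=T actual=N -> ctr[0]=2
Ev 2: PC=5 idx=1 pred=T actual=T -> ctr[1]=3
Ev 3: PC=5 idx=1 pred=T actual=N -> ctr[1]=2
Ev 4: PC=4 idx=0 pred=T actual=N -> ctr[0]=1
Ev 5: PC=5 idx=1 pred=T actual=N -> ctr[1]=1
Ev 6: PC=7 idx=3 pred=T actual=N -> ctr[3]=2
Ev 7: PC=5 idx=1 pred=N actual=T -> ctr[1]=2
Ev 8: PC=5 idx=1 pred=T actual=T -> ctr[1]=3
Ev 9: PC=7 idx=3 pred=T actual=T -> ctr[3]=3
Ev 10: PC=5 idx=1 pred=T actual=N -> ctr[1]=2
Ev 11: PC=7 idx=3 pred=T actual=T -> ctr[3]=3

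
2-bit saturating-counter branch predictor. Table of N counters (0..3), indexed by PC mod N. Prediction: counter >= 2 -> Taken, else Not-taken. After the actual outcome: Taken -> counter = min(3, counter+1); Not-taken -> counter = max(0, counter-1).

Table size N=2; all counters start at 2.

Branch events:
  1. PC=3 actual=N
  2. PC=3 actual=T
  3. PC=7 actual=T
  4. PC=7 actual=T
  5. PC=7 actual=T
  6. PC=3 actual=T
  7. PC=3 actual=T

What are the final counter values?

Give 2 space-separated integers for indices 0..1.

Ev 1: PC=3 idx=1 pred=T actual=N -> ctr[1]=1
Ev 2: PC=3 idx=1 pred=N actual=T -> ctr[1]=2
Ev 3: PC=7 idx=1 pred=T actual=T -> ctr[1]=3
Ev 4: PC=7 idx=1 pred=T actual=T -> ctr[1]=3
Ev 5: PC=7 idx=1 pred=T actual=T -> ctr[1]=3
Ev 6: PC=3 idx=1 pred=T actual=T -> ctr[1]=3
Ev 7: PC=3 idx=1 pred=T actual=T -> ctr[1]=3

Answer: 2 3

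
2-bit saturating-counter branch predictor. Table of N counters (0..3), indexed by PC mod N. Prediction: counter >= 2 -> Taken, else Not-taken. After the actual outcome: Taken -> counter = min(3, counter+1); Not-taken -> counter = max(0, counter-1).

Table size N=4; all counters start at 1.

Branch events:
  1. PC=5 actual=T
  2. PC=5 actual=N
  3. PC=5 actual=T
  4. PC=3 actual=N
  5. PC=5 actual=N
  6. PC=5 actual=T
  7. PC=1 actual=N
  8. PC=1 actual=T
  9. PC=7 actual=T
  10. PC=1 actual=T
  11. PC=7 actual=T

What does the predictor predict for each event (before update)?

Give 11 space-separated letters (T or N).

Answer: N T N N T N T N N T N

Derivation:
Ev 1: PC=5 idx=1 pred=N actual=T -> ctr[1]=2
Ev 2: PC=5 idx=1 pred=T actual=N -> ctr[1]=1
Ev 3: PC=5 idx=1 pred=N actual=T -> ctr[1]=2
Ev 4: PC=3 idx=3 pred=N actual=N -> ctr[3]=0
Ev 5: PC=5 idx=1 pred=T actual=N -> ctr[1]=1
Ev 6: PC=5 idx=1 pred=N actual=T -> ctr[1]=2
Ev 7: PC=1 idx=1 pred=T actual=N -> ctr[1]=1
Ev 8: PC=1 idx=1 pred=N actual=T -> ctr[1]=2
Ev 9: PC=7 idx=3 pred=N actual=T -> ctr[3]=1
Ev 10: PC=1 idx=1 pred=T actual=T -> ctr[1]=3
Ev 11: PC=7 idx=3 pred=N actual=T -> ctr[3]=2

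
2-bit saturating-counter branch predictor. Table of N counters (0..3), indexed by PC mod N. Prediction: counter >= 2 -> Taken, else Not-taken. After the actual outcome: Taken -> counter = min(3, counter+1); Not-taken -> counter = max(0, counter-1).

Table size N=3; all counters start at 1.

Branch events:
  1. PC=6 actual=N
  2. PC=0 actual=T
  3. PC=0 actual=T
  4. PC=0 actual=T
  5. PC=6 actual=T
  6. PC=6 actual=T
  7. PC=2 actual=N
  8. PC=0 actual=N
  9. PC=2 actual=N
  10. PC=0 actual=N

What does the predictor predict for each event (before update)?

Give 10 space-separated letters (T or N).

Ev 1: PC=6 idx=0 pred=N actual=N -> ctr[0]=0
Ev 2: PC=0 idx=0 pred=N actual=T -> ctr[0]=1
Ev 3: PC=0 idx=0 pred=N actual=T -> ctr[0]=2
Ev 4: PC=0 idx=0 pred=T actual=T -> ctr[0]=3
Ev 5: PC=6 idx=0 pred=T actual=T -> ctr[0]=3
Ev 6: PC=6 idx=0 pred=T actual=T -> ctr[0]=3
Ev 7: PC=2 idx=2 pred=N actual=N -> ctr[2]=0
Ev 8: PC=0 idx=0 pred=T actual=N -> ctr[0]=2
Ev 9: PC=2 idx=2 pred=N actual=N -> ctr[2]=0
Ev 10: PC=0 idx=0 pred=T actual=N -> ctr[0]=1

Answer: N N N T T T N T N T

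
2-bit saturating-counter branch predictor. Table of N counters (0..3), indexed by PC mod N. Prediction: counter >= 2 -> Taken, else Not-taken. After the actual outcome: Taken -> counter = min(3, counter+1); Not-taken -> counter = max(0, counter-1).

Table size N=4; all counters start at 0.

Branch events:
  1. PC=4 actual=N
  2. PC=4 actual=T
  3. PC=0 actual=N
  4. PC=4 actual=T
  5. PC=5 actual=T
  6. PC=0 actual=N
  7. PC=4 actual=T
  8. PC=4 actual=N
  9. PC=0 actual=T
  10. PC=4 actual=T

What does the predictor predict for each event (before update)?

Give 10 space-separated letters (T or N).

Ev 1: PC=4 idx=0 pred=N actual=N -> ctr[0]=0
Ev 2: PC=4 idx=0 pred=N actual=T -> ctr[0]=1
Ev 3: PC=0 idx=0 pred=N actual=N -> ctr[0]=0
Ev 4: PC=4 idx=0 pred=N actual=T -> ctr[0]=1
Ev 5: PC=5 idx=1 pred=N actual=T -> ctr[1]=1
Ev 6: PC=0 idx=0 pred=N actual=N -> ctr[0]=0
Ev 7: PC=4 idx=0 pred=N actual=T -> ctr[0]=1
Ev 8: PC=4 idx=0 pred=N actual=N -> ctr[0]=0
Ev 9: PC=0 idx=0 pred=N actual=T -> ctr[0]=1
Ev 10: PC=4 idx=0 pred=N actual=T -> ctr[0]=2

Answer: N N N N N N N N N N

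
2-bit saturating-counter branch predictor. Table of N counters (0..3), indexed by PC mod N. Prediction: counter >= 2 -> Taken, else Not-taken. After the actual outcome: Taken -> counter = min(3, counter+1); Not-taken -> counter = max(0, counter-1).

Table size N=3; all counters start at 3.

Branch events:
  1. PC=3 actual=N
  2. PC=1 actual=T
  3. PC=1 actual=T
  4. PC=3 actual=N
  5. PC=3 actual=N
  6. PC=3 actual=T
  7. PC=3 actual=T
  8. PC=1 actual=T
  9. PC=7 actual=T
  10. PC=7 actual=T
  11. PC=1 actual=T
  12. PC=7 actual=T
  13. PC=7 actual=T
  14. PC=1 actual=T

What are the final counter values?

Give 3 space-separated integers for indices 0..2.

Answer: 2 3 3

Derivation:
Ev 1: PC=3 idx=0 pred=T actual=N -> ctr[0]=2
Ev 2: PC=1 idx=1 pred=T actual=T -> ctr[1]=3
Ev 3: PC=1 idx=1 pred=T actual=T -> ctr[1]=3
Ev 4: PC=3 idx=0 pred=T actual=N -> ctr[0]=1
Ev 5: PC=3 idx=0 pred=N actual=N -> ctr[0]=0
Ev 6: PC=3 idx=0 pred=N actual=T -> ctr[0]=1
Ev 7: PC=3 idx=0 pred=N actual=T -> ctr[0]=2
Ev 8: PC=1 idx=1 pred=T actual=T -> ctr[1]=3
Ev 9: PC=7 idx=1 pred=T actual=T -> ctr[1]=3
Ev 10: PC=7 idx=1 pred=T actual=T -> ctr[1]=3
Ev 11: PC=1 idx=1 pred=T actual=T -> ctr[1]=3
Ev 12: PC=7 idx=1 pred=T actual=T -> ctr[1]=3
Ev 13: PC=7 idx=1 pred=T actual=T -> ctr[1]=3
Ev 14: PC=1 idx=1 pred=T actual=T -> ctr[1]=3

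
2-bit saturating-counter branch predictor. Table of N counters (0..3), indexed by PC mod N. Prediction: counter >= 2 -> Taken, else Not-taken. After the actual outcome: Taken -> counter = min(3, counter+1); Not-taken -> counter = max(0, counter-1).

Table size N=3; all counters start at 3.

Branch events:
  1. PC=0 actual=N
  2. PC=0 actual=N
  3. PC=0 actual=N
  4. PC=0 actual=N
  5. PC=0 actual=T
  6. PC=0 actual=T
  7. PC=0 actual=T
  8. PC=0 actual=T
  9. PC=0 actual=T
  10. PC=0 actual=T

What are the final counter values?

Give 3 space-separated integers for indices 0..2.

Answer: 3 3 3

Derivation:
Ev 1: PC=0 idx=0 pred=T actual=N -> ctr[0]=2
Ev 2: PC=0 idx=0 pred=T actual=N -> ctr[0]=1
Ev 3: PC=0 idx=0 pred=N actual=N -> ctr[0]=0
Ev 4: PC=0 idx=0 pred=N actual=N -> ctr[0]=0
Ev 5: PC=0 idx=0 pred=N actual=T -> ctr[0]=1
Ev 6: PC=0 idx=0 pred=N actual=T -> ctr[0]=2
Ev 7: PC=0 idx=0 pred=T actual=T -> ctr[0]=3
Ev 8: PC=0 idx=0 pred=T actual=T -> ctr[0]=3
Ev 9: PC=0 idx=0 pred=T actual=T -> ctr[0]=3
Ev 10: PC=0 idx=0 pred=T actual=T -> ctr[0]=3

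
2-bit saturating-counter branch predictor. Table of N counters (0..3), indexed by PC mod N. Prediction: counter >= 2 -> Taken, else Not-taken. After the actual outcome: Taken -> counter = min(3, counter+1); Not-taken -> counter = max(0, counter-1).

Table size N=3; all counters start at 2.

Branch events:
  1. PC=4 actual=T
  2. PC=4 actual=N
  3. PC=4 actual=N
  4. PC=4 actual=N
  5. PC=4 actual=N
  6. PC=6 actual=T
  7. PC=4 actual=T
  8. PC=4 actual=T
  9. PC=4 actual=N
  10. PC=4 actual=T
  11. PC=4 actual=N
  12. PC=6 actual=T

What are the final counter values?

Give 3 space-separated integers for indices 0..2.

Ev 1: PC=4 idx=1 pred=T actual=T -> ctr[1]=3
Ev 2: PC=4 idx=1 pred=T actual=N -> ctr[1]=2
Ev 3: PC=4 idx=1 pred=T actual=N -> ctr[1]=1
Ev 4: PC=4 idx=1 pred=N actual=N -> ctr[1]=0
Ev 5: PC=4 idx=1 pred=N actual=N -> ctr[1]=0
Ev 6: PC=6 idx=0 pred=T actual=T -> ctr[0]=3
Ev 7: PC=4 idx=1 pred=N actual=T -> ctr[1]=1
Ev 8: PC=4 idx=1 pred=N actual=T -> ctr[1]=2
Ev 9: PC=4 idx=1 pred=T actual=N -> ctr[1]=1
Ev 10: PC=4 idx=1 pred=N actual=T -> ctr[1]=2
Ev 11: PC=4 idx=1 pred=T actual=N -> ctr[1]=1
Ev 12: PC=6 idx=0 pred=T actual=T -> ctr[0]=3

Answer: 3 1 2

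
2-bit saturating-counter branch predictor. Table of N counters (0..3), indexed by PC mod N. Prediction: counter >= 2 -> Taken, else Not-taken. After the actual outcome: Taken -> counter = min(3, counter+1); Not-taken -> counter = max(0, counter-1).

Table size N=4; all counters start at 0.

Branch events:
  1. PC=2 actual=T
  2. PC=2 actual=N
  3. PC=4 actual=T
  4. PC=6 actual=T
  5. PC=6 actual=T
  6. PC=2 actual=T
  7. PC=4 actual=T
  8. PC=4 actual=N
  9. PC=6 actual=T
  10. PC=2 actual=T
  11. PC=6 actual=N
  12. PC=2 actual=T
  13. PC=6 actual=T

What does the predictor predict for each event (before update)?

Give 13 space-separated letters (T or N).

Ev 1: PC=2 idx=2 pred=N actual=T -> ctr[2]=1
Ev 2: PC=2 idx=2 pred=N actual=N -> ctr[2]=0
Ev 3: PC=4 idx=0 pred=N actual=T -> ctr[0]=1
Ev 4: PC=6 idx=2 pred=N actual=T -> ctr[2]=1
Ev 5: PC=6 idx=2 pred=N actual=T -> ctr[2]=2
Ev 6: PC=2 idx=2 pred=T actual=T -> ctr[2]=3
Ev 7: PC=4 idx=0 pred=N actual=T -> ctr[0]=2
Ev 8: PC=4 idx=0 pred=T actual=N -> ctr[0]=1
Ev 9: PC=6 idx=2 pred=T actual=T -> ctr[2]=3
Ev 10: PC=2 idx=2 pred=T actual=T -> ctr[2]=3
Ev 11: PC=6 idx=2 pred=T actual=N -> ctr[2]=2
Ev 12: PC=2 idx=2 pred=T actual=T -> ctr[2]=3
Ev 13: PC=6 idx=2 pred=T actual=T -> ctr[2]=3

Answer: N N N N N T N T T T T T T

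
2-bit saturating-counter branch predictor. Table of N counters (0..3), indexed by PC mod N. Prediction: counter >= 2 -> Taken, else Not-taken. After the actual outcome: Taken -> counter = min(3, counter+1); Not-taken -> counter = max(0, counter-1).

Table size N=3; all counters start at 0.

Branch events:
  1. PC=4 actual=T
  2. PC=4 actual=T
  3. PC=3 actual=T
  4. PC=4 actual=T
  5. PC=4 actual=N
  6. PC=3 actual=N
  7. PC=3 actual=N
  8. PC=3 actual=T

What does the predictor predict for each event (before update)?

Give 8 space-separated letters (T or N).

Answer: N N N T T N N N

Derivation:
Ev 1: PC=4 idx=1 pred=N actual=T -> ctr[1]=1
Ev 2: PC=4 idx=1 pred=N actual=T -> ctr[1]=2
Ev 3: PC=3 idx=0 pred=N actual=T -> ctr[0]=1
Ev 4: PC=4 idx=1 pred=T actual=T -> ctr[1]=3
Ev 5: PC=4 idx=1 pred=T actual=N -> ctr[1]=2
Ev 6: PC=3 idx=0 pred=N actual=N -> ctr[0]=0
Ev 7: PC=3 idx=0 pred=N actual=N -> ctr[0]=0
Ev 8: PC=3 idx=0 pred=N actual=T -> ctr[0]=1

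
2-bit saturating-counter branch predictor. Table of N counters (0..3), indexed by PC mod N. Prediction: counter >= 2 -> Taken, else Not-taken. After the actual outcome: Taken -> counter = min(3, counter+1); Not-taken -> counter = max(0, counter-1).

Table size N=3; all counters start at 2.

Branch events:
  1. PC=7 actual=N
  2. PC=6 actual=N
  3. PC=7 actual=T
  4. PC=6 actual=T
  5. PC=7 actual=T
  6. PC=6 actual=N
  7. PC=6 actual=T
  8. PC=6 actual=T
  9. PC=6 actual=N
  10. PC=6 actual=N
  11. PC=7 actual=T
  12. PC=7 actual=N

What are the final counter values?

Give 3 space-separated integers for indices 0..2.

Ev 1: PC=7 idx=1 pred=T actual=N -> ctr[1]=1
Ev 2: PC=6 idx=0 pred=T actual=N -> ctr[0]=1
Ev 3: PC=7 idx=1 pred=N actual=T -> ctr[1]=2
Ev 4: PC=6 idx=0 pred=N actual=T -> ctr[0]=2
Ev 5: PC=7 idx=1 pred=T actual=T -> ctr[1]=3
Ev 6: PC=6 idx=0 pred=T actual=N -> ctr[0]=1
Ev 7: PC=6 idx=0 pred=N actual=T -> ctr[0]=2
Ev 8: PC=6 idx=0 pred=T actual=T -> ctr[0]=3
Ev 9: PC=6 idx=0 pred=T actual=N -> ctr[0]=2
Ev 10: PC=6 idx=0 pred=T actual=N -> ctr[0]=1
Ev 11: PC=7 idx=1 pred=T actual=T -> ctr[1]=3
Ev 12: PC=7 idx=1 pred=T actual=N -> ctr[1]=2

Answer: 1 2 2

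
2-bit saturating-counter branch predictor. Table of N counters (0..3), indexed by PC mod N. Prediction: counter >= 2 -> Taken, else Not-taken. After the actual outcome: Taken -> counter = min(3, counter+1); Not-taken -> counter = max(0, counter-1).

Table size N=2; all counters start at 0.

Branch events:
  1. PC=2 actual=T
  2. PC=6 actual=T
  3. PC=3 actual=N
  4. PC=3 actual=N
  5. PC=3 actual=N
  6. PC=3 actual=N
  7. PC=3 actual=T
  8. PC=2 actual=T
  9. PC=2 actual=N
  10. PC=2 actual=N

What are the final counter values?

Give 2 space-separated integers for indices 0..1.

Answer: 1 1

Derivation:
Ev 1: PC=2 idx=0 pred=N actual=T -> ctr[0]=1
Ev 2: PC=6 idx=0 pred=N actual=T -> ctr[0]=2
Ev 3: PC=3 idx=1 pred=N actual=N -> ctr[1]=0
Ev 4: PC=3 idx=1 pred=N actual=N -> ctr[1]=0
Ev 5: PC=3 idx=1 pred=N actual=N -> ctr[1]=0
Ev 6: PC=3 idx=1 pred=N actual=N -> ctr[1]=0
Ev 7: PC=3 idx=1 pred=N actual=T -> ctr[1]=1
Ev 8: PC=2 idx=0 pred=T actual=T -> ctr[0]=3
Ev 9: PC=2 idx=0 pred=T actual=N -> ctr[0]=2
Ev 10: PC=2 idx=0 pred=T actual=N -> ctr[0]=1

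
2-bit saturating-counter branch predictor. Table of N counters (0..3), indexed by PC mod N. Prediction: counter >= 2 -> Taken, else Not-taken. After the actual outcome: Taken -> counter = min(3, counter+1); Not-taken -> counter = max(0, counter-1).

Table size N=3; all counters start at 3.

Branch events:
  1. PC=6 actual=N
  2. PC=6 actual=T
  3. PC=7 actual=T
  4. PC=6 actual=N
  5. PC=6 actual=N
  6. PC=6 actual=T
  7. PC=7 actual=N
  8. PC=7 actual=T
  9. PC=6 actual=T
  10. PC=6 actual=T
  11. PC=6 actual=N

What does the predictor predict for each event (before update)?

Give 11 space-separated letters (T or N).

Ev 1: PC=6 idx=0 pred=T actual=N -> ctr[0]=2
Ev 2: PC=6 idx=0 pred=T actual=T -> ctr[0]=3
Ev 3: PC=7 idx=1 pred=T actual=T -> ctr[1]=3
Ev 4: PC=6 idx=0 pred=T actual=N -> ctr[0]=2
Ev 5: PC=6 idx=0 pred=T actual=N -> ctr[0]=1
Ev 6: PC=6 idx=0 pred=N actual=T -> ctr[0]=2
Ev 7: PC=7 idx=1 pred=T actual=N -> ctr[1]=2
Ev 8: PC=7 idx=1 pred=T actual=T -> ctr[1]=3
Ev 9: PC=6 idx=0 pred=T actual=T -> ctr[0]=3
Ev 10: PC=6 idx=0 pred=T actual=T -> ctr[0]=3
Ev 11: PC=6 idx=0 pred=T actual=N -> ctr[0]=2

Answer: T T T T T N T T T T T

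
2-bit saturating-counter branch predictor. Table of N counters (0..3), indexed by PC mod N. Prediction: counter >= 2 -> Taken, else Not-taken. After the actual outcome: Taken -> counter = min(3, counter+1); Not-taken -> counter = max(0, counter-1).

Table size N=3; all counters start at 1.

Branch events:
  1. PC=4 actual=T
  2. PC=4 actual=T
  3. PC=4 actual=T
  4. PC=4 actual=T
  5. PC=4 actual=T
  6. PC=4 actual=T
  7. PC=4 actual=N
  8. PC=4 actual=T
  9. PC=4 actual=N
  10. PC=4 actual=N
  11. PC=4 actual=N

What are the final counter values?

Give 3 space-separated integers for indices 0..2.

Ev 1: PC=4 idx=1 pred=N actual=T -> ctr[1]=2
Ev 2: PC=4 idx=1 pred=T actual=T -> ctr[1]=3
Ev 3: PC=4 idx=1 pred=T actual=T -> ctr[1]=3
Ev 4: PC=4 idx=1 pred=T actual=T -> ctr[1]=3
Ev 5: PC=4 idx=1 pred=T actual=T -> ctr[1]=3
Ev 6: PC=4 idx=1 pred=T actual=T -> ctr[1]=3
Ev 7: PC=4 idx=1 pred=T actual=N -> ctr[1]=2
Ev 8: PC=4 idx=1 pred=T actual=T -> ctr[1]=3
Ev 9: PC=4 idx=1 pred=T actual=N -> ctr[1]=2
Ev 10: PC=4 idx=1 pred=T actual=N -> ctr[1]=1
Ev 11: PC=4 idx=1 pred=N actual=N -> ctr[1]=0

Answer: 1 0 1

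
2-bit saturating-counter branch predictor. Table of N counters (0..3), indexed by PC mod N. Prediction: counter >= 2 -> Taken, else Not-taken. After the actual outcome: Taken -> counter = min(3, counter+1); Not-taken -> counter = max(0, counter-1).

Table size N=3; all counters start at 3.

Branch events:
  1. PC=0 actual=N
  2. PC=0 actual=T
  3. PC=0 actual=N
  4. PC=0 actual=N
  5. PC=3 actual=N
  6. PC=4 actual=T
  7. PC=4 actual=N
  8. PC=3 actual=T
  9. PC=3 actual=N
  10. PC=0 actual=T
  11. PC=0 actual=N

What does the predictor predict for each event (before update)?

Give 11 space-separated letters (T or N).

Answer: T T T T N T T N N N N

Derivation:
Ev 1: PC=0 idx=0 pred=T actual=N -> ctr[0]=2
Ev 2: PC=0 idx=0 pred=T actual=T -> ctr[0]=3
Ev 3: PC=0 idx=0 pred=T actual=N -> ctr[0]=2
Ev 4: PC=0 idx=0 pred=T actual=N -> ctr[0]=1
Ev 5: PC=3 idx=0 pred=N actual=N -> ctr[0]=0
Ev 6: PC=4 idx=1 pred=T actual=T -> ctr[1]=3
Ev 7: PC=4 idx=1 pred=T actual=N -> ctr[1]=2
Ev 8: PC=3 idx=0 pred=N actual=T -> ctr[0]=1
Ev 9: PC=3 idx=0 pred=N actual=N -> ctr[0]=0
Ev 10: PC=0 idx=0 pred=N actual=T -> ctr[0]=1
Ev 11: PC=0 idx=0 pred=N actual=N -> ctr[0]=0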